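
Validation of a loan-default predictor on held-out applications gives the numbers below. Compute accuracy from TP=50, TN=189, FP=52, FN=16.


Accuracy = (TP+TN)/(TP+TN+FP+FN)
= (50+189)/(307)
= 239/307 = 77.85%

77.85%


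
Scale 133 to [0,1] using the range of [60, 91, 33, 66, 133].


min=33, max=133
(133-33)/(133-33) = 100/100 = 1.0

1.0


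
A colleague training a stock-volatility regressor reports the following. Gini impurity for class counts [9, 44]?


Probabilities: [9/53, 44/53] ≈ [0.1698, 0.8302]
Σpᵢ² = (81 + 1936)/53² = 2017/2809
Gini = 1 - Σpᵢ² = 1 - 2017/2809 = 0.282

0.282


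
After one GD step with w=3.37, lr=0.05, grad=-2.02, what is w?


w_new = w - α·∇
= 3.37 - 0.05·-2.02
= 3.37 + 0.101
= 3.471

3.471


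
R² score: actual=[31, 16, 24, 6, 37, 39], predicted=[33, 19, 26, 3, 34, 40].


ȳ = 25.5
SS_res = Σ(y-ŷ)² = 36
SS_tot = Σ(y-ȳ)² = 817.5
R² = 1 - SS_res/SS_tot = 1 - 0.044 = 0.956

0.956


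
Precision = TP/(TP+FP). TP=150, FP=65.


Precision = TP/(TP+FP)
= 150/(150+65)
= 150/215 = 69.77%

69.77%


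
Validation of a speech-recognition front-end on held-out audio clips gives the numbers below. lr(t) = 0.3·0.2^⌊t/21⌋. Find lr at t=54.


n_drops = ⌊54/21⌋ = 2
lr = 0.3·0.2^2 = 0.3·0.04 = 0.012

0.012


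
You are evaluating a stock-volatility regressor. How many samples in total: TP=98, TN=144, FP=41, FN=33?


Total = TP + TN + FP + FN
= 98 + 144 + 41 + 33
= 316
(Predicted positive: 139, predicted negative: 177)

316


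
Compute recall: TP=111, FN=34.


Recall = TP/(TP+FN)
= 111/(111+34)
= 111/145 = 76.55%

76.55%


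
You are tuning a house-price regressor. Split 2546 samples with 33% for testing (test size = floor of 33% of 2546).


Test = ⌊2546·33/100⌋ = 840
Train = 2546 - 840 = 1706

Train: 1706, Test: 840


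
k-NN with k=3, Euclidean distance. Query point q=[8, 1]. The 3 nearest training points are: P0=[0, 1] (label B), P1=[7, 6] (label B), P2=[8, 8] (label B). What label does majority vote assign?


d(q,P0) = 8.0  (label B)
d(q,P1) = 5.099  (label B)
d(q,P2) = 7.0  (label B)
Votes: A=0, B=3
Majority → B

B


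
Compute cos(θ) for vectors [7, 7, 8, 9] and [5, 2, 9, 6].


A·B = 7·5 + 7·2 + 8·9 + 9·6 = 175
‖A‖ = √243 = 15.5885, ‖B‖ = √146 = 12.083
cos = 175/(√243·√146) = 175/√35478 = 0.9291

0.9291


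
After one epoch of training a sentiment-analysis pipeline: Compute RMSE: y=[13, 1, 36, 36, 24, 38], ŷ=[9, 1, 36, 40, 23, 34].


MSE = 49/6 = 8.1667
RMSE = √(49/6) = 2.8577

2.8577


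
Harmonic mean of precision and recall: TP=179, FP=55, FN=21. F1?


Precision = 179/234 = 0.765
Recall = 179/200 = 0.895
F1 = 2·P·R/(P+R) = 2·TP/(2·TP+FP+FN) = 358/(358+55+21) = 358/434 = 0.8249

0.8249


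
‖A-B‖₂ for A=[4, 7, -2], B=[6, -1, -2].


d = √((4-6)² + (7+ 1)² + (-2+ 2)²)
  = √(4 + 64 + 0)
  = √68 = 8.2462

8.2462


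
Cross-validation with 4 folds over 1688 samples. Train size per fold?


Fold size = 1688/4 = 422
Training per fold = 1688 - 422 = 1266

1266


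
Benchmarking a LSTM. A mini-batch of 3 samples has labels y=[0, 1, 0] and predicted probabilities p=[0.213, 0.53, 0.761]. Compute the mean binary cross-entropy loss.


L[0] = -ln(1-0.213) = -ln(0.787) = 0.2395
L[1] = -ln(0.53) = 0.6349
L[2] = -ln(1-0.761) = -ln(0.239) = 1.4313
mean = (0.2395 + 0.6349 + 1.4313)/3 = 0.7686

0.7686


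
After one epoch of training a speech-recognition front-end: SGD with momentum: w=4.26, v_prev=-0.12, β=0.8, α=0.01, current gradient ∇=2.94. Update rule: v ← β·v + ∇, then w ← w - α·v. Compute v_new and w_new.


v_new = 0.8·-0.12 + 2.94 = -0.096 + 2.94 = 2.844
w_new = 4.26 - 0.01·2.844 = 4.26 - 0.02844 = 4.23156

v_new=2.844, w_new=4.23156


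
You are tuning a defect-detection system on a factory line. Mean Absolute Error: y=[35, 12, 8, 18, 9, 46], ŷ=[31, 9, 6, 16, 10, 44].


Absolute errors: |35-31|=4, |12-9|=3, |8-6|=2, |18-16|=2, |9-10|=1, |46-44|=2
Sum = 14
MAE = 14/6 = 7/3

7/3


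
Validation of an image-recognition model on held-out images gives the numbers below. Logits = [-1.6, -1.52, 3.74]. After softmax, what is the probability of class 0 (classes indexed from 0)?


Exponentials: e^-1.6=0.2019, e^-1.52=0.2187, e^3.74=42.098
Sum = 42.5186
Softmax = [0.0047, 0.0051, 0.9901]
p[0] = 0.2019/42.5186 = 0.0047

0.0047


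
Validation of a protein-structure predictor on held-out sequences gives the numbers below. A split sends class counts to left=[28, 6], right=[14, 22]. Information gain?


Parent = [42, 28], H_parent = 0.971
H_left = 0.6723 (n=34), H_right = 0.9641 (n=36)
H_children = (34/70)·0.6723 + (36/70)·0.9641 = 0.8224
IG = 0.971 - 0.8224 = 0.1486

0.1486


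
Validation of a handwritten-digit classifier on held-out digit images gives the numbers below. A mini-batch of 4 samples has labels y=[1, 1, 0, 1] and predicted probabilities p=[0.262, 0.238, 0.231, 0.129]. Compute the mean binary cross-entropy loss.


L[0] = -ln(0.262) = 1.3394
L[1] = -ln(0.238) = 1.4355
L[2] = -ln(1-0.231) = -ln(0.769) = 0.2627
L[3] = -ln(0.129) = 2.0479
mean = (1.3394 + 1.4355 + 0.2627 + 2.0479)/4 = 1.2714

1.2714


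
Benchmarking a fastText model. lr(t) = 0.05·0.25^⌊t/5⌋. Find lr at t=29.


n_drops = ⌊29/5⌋ = 5
lr = 0.05·0.25^5 = 0.05·0.0009765625 = 0.000048828125

0.000048828125


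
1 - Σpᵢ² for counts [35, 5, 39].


Probabilities: [35/79, 5/79, 39/79] ≈ [0.443, 0.0633, 0.4937]
Σpᵢ² = (1225 + 25 + 1521)/79² = 2771/6241
Gini = 1 - Σpᵢ² = 1 - 2771/6241 = 0.556

0.556


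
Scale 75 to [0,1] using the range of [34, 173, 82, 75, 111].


min=34, max=173
(75-34)/(173-34) = 41/139 = 0.295

0.295


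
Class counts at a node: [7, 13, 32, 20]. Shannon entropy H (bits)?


Probabilities: [7/72, 13/72, 32/72, 20/72] ≈ [0.0972, 0.1806, 0.4444, 0.2778]
H = -((7/72)·log₂(7/72) + (13/72)·log₂(13/72) + (32/72)·log₂(32/72) + (20/72)·log₂(20/72))
  = 1.8061 bits

1.8061 bits


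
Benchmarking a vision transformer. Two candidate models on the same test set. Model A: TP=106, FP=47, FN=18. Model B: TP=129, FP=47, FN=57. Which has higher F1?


Model A: P=106/153=0.6928, R=106/124=0.8548, F1=2PR/(P+R)=2TP/(2TP+FP+FN)=212/277=0.7653
Model B: P=129/176=0.733, R=129/186=0.6935, F1=2PR/(P+R)=2TP/(2TP+FP+FN)=258/362=0.7127
0.7653 > 0.7127 → Model A

Model A


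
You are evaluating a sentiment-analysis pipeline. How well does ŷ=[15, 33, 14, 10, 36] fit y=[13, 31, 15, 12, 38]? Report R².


ȳ = 21.8
SS_res = Σ(y-ŷ)² = 17
SS_tot = Σ(y-ȳ)² = 566.8
R² = 1 - SS_res/SS_tot = 1 - 0.03 = 0.97

0.97


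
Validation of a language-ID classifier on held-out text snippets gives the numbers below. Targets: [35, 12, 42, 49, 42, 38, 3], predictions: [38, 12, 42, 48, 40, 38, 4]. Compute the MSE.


Squared errors: (35-38)²=9, (12-12)²=0, (42-42)²=0, (49-48)²=1, (42-40)²=4, (38-38)²=0, (3-4)²=1
Sum = 15
MSE = 15/7 = 15/7

15/7


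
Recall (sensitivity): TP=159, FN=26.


Recall = TP/(TP+FN)
= 159/(159+26)
= 159/185 = 85.95%

85.95%


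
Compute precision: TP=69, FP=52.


Precision = TP/(TP+FP)
= 69/(69+52)
= 69/121 = 57.02%

57.02%


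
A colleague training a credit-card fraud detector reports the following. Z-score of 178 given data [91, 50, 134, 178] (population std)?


μ = 113.25, σ = 47.7461
z = (178 - 113.25)/47.7461 = 1.3561

1.3561


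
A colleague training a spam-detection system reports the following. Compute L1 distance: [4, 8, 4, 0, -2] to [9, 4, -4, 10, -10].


d = |4-9| + |8-4| + |4+ 4| + |0-10| + |-2+ 10|
  = 5 + 4 + 8 + 10 + 8
  = 35

35


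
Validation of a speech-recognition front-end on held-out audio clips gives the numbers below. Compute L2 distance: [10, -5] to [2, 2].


d = √((10-2)² + (-5-2)²)
  = √(64 + 49)
  = √113 = 10.6301

10.6301


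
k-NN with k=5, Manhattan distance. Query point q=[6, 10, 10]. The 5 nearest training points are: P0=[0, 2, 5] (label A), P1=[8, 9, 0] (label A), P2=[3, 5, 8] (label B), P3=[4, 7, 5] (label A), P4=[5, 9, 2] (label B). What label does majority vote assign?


d(q,P0) = 19  (label A)
d(q,P1) = 13  (label A)
d(q,P2) = 10  (label B)
d(q,P3) = 10  (label A)
d(q,P4) = 10  (label B)
Votes: A=3, B=2
Majority → A

A


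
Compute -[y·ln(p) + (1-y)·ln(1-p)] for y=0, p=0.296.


BCE = -[y·ln(p) + (1-y)·ln(1-p)]
= -0 - 1·ln(1-0.296)
= -ln(0.704) = 0.351

0.351


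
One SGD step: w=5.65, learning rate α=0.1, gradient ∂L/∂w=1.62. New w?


w_new = w - α·∇
= 5.65 - 0.1·1.62
= 5.65 - 0.162
= 5.488

5.488


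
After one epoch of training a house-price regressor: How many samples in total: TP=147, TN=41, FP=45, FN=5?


Total = TP + TN + FP + FN
= 147 + 41 + 45 + 5
= 238
(Predicted positive: 192, predicted negative: 46)

238


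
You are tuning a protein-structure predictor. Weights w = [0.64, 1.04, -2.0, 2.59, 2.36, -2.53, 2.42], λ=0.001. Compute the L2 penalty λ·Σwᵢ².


‖w‖₂² = (0.64)² + (1.04)² + (-2.0)² + (2.59)² + (2.36)² + (-2.53)² + (2.42)²
     = 0.4096 + 1.0816 + 4 + 6.7081 + 5.5696 + 6.4009 + 5.8564
     = 30.0262
λ·‖w‖₂² = 0.001·30.0262 = 0.030026

0.030026


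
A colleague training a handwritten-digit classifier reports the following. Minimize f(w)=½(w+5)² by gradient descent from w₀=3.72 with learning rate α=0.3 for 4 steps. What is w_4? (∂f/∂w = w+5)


step 1: grad = 3.72+5 = 8.72; w = 3.72 - 0.3·(8.72) = 1.104
step 2: grad = 1.104+5 = 6.104; w = 1.104 - 0.3·(6.104) = -0.7272
step 3: grad = -0.7272+5 = 4.2728; w = -0.7272 - 0.3·(4.2728) = -2.00904
step 4: grad = -2.00904+5 = 2.99096; w = -2.00904 - 0.3·(2.99096) = -2.906328

-2.906328


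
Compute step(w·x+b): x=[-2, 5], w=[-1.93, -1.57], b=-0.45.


z = (-2)·(-1.93) + (5)·(-1.57) - 0.45
  = -4.44
step(z) = 0 (z<0)

0


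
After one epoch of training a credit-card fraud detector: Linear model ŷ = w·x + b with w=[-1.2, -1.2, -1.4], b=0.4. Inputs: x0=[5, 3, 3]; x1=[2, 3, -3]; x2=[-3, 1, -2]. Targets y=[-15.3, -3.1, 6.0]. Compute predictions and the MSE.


ŷ0 = (-1.2)·(5) + (-1.2)·(3) + (-1.4)·(3) + 0.4 = -13.4
ŷ1 = (-1.2)·(2) + (-1.2)·(3) + (-1.4)·(-3) + 0.4 = -1.4
ŷ2 = (-1.2)·(-3) + (-1.2)·(1) + (-1.4)·(-2) + 0.4 = 5.6
errors² = [3.61, 2.89, 0.16]
MSE = 6.6600/3 = 2.22

2.22


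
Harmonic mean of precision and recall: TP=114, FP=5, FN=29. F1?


Precision = 114/119 = 0.958
Recall = 114/143 = 0.7972
F1 = 2·P·R/(P+R) = 2·TP/(2·TP+FP+FN) = 228/(228+5+29) = 228/262 = 0.8702

0.8702


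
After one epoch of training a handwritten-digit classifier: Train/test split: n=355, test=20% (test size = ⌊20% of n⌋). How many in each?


Test = ⌊355·20/100⌋ = 71
Train = 355 - 71 = 284

Train: 284, Test: 71


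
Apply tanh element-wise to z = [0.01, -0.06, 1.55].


tanh(0.01) = 0.01
tanh(-0.06) = -0.0599
tanh(1.55) = 0.9138
result = [0.01, -0.0599, 0.9138]

[0.01, -0.0599, 0.9138]


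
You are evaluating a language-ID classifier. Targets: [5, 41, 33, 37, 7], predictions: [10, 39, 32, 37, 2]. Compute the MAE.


Absolute errors: |5-10|=5, |41-39|=2, |33-32|=1, |37-37|=0, |7-2|=5
Sum = 13
MAE = 13/5 = 13/5

13/5


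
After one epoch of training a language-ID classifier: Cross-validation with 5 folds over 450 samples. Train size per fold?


Fold size = 450/5 = 90
Training per fold = 450 - 90 = 360

360


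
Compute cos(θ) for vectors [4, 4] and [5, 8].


A·B = 4·5 + 4·8 = 52
‖A‖ = √32 = 5.6569, ‖B‖ = √89 = 9.434
cos = 52/(√32·√89) = 52/√2848 = 0.9744

0.9744


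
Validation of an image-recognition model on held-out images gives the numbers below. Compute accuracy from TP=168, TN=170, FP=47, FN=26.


Accuracy = (TP+TN)/(TP+TN+FP+FN)
= (168+170)/(411)
= 338/411 = 82.24%

82.24%


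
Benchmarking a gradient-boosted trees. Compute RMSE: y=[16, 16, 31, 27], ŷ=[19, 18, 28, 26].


MSE = 23/4 = 5.75
RMSE = √(23/4) = 2.3979

2.3979


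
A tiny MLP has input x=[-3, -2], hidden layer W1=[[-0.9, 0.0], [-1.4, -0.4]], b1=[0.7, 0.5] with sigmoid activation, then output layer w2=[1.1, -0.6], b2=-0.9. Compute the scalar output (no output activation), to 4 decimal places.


z1[0] = (-0.9)·(-3) + (0.0)·(-2) + 0.7 = 3.4
z1[1] = (-1.4)·(-3) + (-0.4)·(-2) + 0.5 = 5.5
h = sigmoid(z1) = [0.9677, 0.9959]
output = (1.1)·(0.9677) + (-0.6)·(0.9959) - 0.9 = -0.4331

-0.4331


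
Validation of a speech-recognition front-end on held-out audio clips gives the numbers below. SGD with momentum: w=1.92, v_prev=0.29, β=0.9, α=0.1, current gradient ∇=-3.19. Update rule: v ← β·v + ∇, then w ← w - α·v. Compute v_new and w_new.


v_new = 0.9·0.29 - 3.19 = 0.261 - 3.19 = -2.929
w_new = 1.92 - 0.1·-2.929 = 1.92 + 0.2929 = 2.2129

v_new=-2.929, w_new=2.2129


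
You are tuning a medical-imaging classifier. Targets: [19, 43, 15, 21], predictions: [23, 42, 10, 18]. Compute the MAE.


Absolute errors: |19-23|=4, |43-42|=1, |15-10|=5, |21-18|=3
Sum = 13
MAE = 13/4 = 13/4

13/4


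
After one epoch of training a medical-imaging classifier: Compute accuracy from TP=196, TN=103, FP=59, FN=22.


Accuracy = (TP+TN)/(TP+TN+FP+FN)
= (196+103)/(380)
= 299/380 = 78.68%

78.68%


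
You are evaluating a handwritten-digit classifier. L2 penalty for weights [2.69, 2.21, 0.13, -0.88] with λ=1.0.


‖w‖₂² = (2.69)² + (2.21)² + (0.13)² + (-0.88)²
     = 7.2361 + 4.8841 + 0.0169 + 0.7744
     = 12.9115
λ·‖w‖₂² = 1.0·12.9115 = 12.9115

12.9115


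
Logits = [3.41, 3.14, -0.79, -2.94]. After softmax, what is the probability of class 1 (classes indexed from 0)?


Exponentials: e^3.41=30.2652, e^3.14=23.1039, e^-0.79=0.4538, e^-2.94=0.0529
Sum = 53.8758
Softmax = [0.5618, 0.4288, 0.0084, 0.001]
p[1] = 23.1039/53.8758 = 0.4288

0.4288


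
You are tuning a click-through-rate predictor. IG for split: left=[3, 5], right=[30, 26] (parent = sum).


Parent = [33, 31], H_parent = 0.9993
H_left = 0.9544 (n=8), H_right = 0.9963 (n=56)
H_children = (8/64)·0.9544 + (56/64)·0.9963 = 0.9911
IG = 0.9993 - 0.9911 = 0.0082

0.0082


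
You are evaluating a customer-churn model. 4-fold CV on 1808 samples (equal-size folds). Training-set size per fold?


Fold size = 1808/4 = 452
Training per fold = 1808 - 452 = 1356

1356


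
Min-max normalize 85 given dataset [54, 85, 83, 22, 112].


min=22, max=112
(85-22)/(112-22) = 63/90 = 0.7

0.7


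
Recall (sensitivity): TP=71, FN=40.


Recall = TP/(TP+FN)
= 71/(71+40)
= 71/111 = 63.96%

63.96%


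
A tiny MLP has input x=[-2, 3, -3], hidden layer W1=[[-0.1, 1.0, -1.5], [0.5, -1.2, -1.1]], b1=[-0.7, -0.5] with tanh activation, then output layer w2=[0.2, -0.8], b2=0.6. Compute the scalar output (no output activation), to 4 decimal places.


z1[0] = (-0.1)·(-2) + (1.0)·(3) + (-1.5)·(-3) - 0.7 = 7.0
z1[1] = (0.5)·(-2) + (-1.2)·(3) + (-1.1)·(-3) - 0.5 = -1.8
h = tanh(z1) = [1.0, -0.9468]
output = (0.2)·(1.0) + (-0.8)·(-0.9468) + 0.6 = 1.5574

1.5574


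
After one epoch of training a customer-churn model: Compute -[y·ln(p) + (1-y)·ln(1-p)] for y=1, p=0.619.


BCE = -[y·ln(p) + (1-y)·ln(1-p)]
= -1·ln(0.619) - 0
= -ln(0.619) = 0.4797

0.4797


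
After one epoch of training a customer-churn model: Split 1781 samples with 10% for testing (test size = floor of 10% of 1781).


Test = ⌊1781·10/100⌋ = 178
Train = 1781 - 178 = 1603

Train: 1603, Test: 178


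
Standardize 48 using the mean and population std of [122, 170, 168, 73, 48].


μ = 116.2, σ = 49.252
z = (48 - 116.2)/49.252 = -1.3847

-1.3847


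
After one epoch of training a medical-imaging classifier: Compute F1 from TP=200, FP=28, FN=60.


Precision = 200/228 = 0.8772
Recall = 200/260 = 0.7692
F1 = 2·P·R/(P+R) = 2·TP/(2·TP+FP+FN) = 400/(400+28+60) = 400/488 = 0.8197

0.8197


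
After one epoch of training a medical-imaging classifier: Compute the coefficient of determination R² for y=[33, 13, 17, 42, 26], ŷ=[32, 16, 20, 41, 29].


ȳ = 26.2
SS_res = Σ(y-ŷ)² = 29
SS_tot = Σ(y-ȳ)² = 554.8
R² = 1 - SS_res/SS_tot = 1 - 0.0523 = 0.9477

0.9477


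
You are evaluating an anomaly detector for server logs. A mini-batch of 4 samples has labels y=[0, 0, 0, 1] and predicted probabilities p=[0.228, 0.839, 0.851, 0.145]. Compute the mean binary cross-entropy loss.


L[0] = -ln(1-0.228) = -ln(0.772) = 0.2588
L[1] = -ln(1-0.839) = -ln(0.161) = 1.8264
L[2] = -ln(1-0.851) = -ln(0.149) = 1.9038
L[3] = -ln(0.145) = 1.931
mean = (0.2588 + 1.8264 + 1.9038 + 1.931)/4 = 1.48

1.48


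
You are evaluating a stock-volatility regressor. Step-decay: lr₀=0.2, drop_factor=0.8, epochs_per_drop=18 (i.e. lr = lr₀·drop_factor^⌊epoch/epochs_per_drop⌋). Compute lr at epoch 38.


n_drops = ⌊38/18⌋ = 2
lr = 0.2·0.8^2 = 0.2·0.64 = 0.128

0.128


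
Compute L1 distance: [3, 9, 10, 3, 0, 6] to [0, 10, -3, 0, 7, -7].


d = |3-0| + |9-10| + |10+ 3| + |3-0| + |0-7| + |6+ 7|
  = 3 + 1 + 13 + 3 + 7 + 13
  = 40

40


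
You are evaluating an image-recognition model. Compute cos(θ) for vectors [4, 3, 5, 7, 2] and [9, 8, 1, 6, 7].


A·B = 4·9 + 3·8 + 5·1 + 7·6 + 2·7 = 121
‖A‖ = √103 = 10.1489, ‖B‖ = √231 = 15.1987
cos = 121/(√103·√231) = 121/√23793 = 0.7844

0.7844


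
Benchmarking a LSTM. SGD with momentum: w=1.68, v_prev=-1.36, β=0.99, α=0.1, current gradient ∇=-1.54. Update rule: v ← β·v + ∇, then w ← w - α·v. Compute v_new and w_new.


v_new = 0.99·-1.36 - 1.54 = -1.3464 - 1.54 = -2.8864
w_new = 1.68 - 0.1·-2.8864 = 1.68 + 0.28864 = 1.96864

v_new=-2.8864, w_new=1.96864


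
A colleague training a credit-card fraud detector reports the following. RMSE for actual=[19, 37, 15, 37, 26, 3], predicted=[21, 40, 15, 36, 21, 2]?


MSE = 40/6 = 6.6667
RMSE = √(40/6) = 2.582

2.582


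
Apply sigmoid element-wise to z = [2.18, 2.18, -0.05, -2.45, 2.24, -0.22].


σ(2.18) = 1/(1+e^-2.18) = 0.8984
σ(2.18) = 1/(1+e^-2.18) = 0.8984
σ(-0.05) = 1/(1+e^0.05) = 0.4875
σ(-2.45) = 1/(1+e^2.45) = 0.0794
σ(2.24) = 1/(1+e^-2.24) = 0.9038
σ(-0.22) = 1/(1+e^0.22) = 0.4452
result = [0.8984, 0.8984, 0.4875, 0.0794, 0.9038, 0.4452]

[0.8984, 0.8984, 0.4875, 0.0794, 0.9038, 0.4452]


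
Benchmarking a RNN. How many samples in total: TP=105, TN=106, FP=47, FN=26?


Total = TP + TN + FP + FN
= 105 + 106 + 47 + 26
= 284
(Predicted positive: 152, predicted negative: 132)

284


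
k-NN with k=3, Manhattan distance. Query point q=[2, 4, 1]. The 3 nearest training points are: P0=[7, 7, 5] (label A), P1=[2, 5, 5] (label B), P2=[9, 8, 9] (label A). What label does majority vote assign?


d(q,P0) = 12  (label A)
d(q,P1) = 5  (label B)
d(q,P2) = 19  (label A)
Votes: A=2, B=1
Majority → A

A


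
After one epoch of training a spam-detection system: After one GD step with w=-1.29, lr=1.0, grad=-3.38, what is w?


w_new = w - α·∇
= -1.29 - 1.0·-3.38
= -1.29 + 3.38
= 2.09

2.09


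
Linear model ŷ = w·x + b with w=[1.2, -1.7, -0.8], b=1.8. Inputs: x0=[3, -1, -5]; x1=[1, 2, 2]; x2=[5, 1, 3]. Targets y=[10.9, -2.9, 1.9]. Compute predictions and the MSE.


ŷ0 = (1.2)·(3) + (-1.7)·(-1) + (-0.8)·(-5) + 1.8 = 11.1
ŷ1 = (1.2)·(1) + (-1.7)·(2) + (-0.8)·(2) + 1.8 = -2.0
ŷ2 = (1.2)·(5) + (-1.7)·(1) + (-0.8)·(3) + 1.8 = 3.7
errors² = [0.04, 0.81, 3.24]
MSE = 4.0900/3 = 1.3633

1.3633


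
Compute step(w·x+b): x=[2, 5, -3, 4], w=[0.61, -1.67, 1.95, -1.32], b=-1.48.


z = (2)·(0.61) + (5)·(-1.67) + (-3)·(1.95) + (4)·(-1.32) - 1.48
  = -19.74
step(z) = 0 (z<0)

0


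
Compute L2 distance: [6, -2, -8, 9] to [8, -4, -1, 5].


d = √((6-8)² + (-2+ 4)² + (-8+ 1)² + (9-5)²)
  = √(4 + 4 + 49 + 16)
  = √73 = 8.544

8.544


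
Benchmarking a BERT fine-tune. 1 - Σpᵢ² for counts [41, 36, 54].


Probabilities: [41/131, 36/131, 54/131] ≈ [0.313, 0.2748, 0.4122]
Σpᵢ² = (1681 + 1296 + 2916)/131² = 5893/17161
Gini = 1 - Σpᵢ² = 1 - 5893/17161 = 0.6566

0.6566


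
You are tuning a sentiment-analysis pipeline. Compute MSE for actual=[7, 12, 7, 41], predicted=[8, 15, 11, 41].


Squared errors: (7-8)²=1, (12-15)²=9, (7-11)²=16, (41-41)²=0
Sum = 26
MSE = 26/4 = 13/2

13/2


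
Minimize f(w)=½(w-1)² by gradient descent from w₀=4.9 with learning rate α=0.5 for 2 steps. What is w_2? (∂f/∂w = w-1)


step 1: grad = 4.9-1 = 3.9; w = 4.9 - 0.5·(3.9) = 2.95
step 2: grad = 2.95-1 = 1.95; w = 2.95 - 0.5·(1.95) = 1.975

1.975


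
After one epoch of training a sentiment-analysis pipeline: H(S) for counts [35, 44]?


Probabilities: [35/79, 44/79] ≈ [0.443, 0.557]
H = -((35/79)·log₂(35/79) + (44/79)·log₂(44/79))
  = 0.9906 bits

0.9906 bits


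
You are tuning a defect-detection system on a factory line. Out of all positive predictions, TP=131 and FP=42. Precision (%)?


Precision = TP/(TP+FP)
= 131/(131+42)
= 131/173 = 75.72%

75.72%


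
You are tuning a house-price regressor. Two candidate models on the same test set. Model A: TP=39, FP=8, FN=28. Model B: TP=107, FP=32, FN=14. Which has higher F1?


Model A: P=39/47=0.8298, R=39/67=0.5821, F1=2PR/(P+R)=2TP/(2TP+FP+FN)=78/114=0.6842
Model B: P=107/139=0.7698, R=107/121=0.8843, F1=2PR/(P+R)=2TP/(2TP+FP+FN)=214/260=0.8231
0.6842 < 0.8231 → Model B

Model B


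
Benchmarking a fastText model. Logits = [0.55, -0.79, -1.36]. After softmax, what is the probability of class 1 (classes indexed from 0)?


Exponentials: e^0.55=1.7333, e^-0.79=0.4538, e^-1.36=0.2567
Sum = 2.4438
Softmax = [0.7093, 0.1857, 0.105]
p[1] = 0.4538/2.4438 = 0.1857

0.1857


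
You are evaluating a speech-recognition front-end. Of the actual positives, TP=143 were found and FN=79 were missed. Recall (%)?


Recall = TP/(TP+FN)
= 143/(143+79)
= 143/222 = 64.41%

64.41%


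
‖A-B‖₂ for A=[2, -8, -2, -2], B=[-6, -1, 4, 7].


d = √((2+ 6)² + (-8+ 1)² + (-2-4)² + (-2-7)²)
  = √(64 + 49 + 36 + 81)
  = √230 = 15.1658

15.1658


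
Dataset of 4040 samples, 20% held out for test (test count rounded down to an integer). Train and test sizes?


Test = ⌊4040·20/100⌋ = 808
Train = 4040 - 808 = 3232

Train: 3232, Test: 808


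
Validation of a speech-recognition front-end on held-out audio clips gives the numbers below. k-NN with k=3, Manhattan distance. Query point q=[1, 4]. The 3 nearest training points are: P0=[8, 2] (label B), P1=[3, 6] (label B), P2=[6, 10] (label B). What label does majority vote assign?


d(q,P0) = 9  (label B)
d(q,P1) = 4  (label B)
d(q,P2) = 11  (label B)
Votes: A=0, B=3
Majority → B

B


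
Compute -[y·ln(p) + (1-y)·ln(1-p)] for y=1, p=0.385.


BCE = -[y·ln(p) + (1-y)·ln(1-p)]
= -1·ln(0.385) - 0
= -ln(0.385) = 0.9545

0.9545


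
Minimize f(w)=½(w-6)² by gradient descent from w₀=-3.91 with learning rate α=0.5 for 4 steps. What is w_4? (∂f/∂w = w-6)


step 1: grad = -3.91-6 = -9.91; w = -3.91 - 0.5·(-9.91) = 1.045
step 2: grad = 1.045-6 = -4.955; w = 1.045 - 0.5·(-4.955) = 3.5225
step 3: grad = 3.5225-6 = -2.4775; w = 3.5225 - 0.5·(-2.4775) = 4.76125
step 4: grad = 4.76125-6 = -1.23875; w = 4.76125 - 0.5·(-1.23875) = 5.380625

5.380625


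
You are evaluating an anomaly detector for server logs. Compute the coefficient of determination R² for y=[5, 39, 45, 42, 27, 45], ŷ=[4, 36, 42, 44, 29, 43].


ȳ = 33.8333
SS_res = Σ(y-ŷ)² = 31
SS_tot = Σ(y-ȳ)² = 1220.83
R² = 1 - SS_res/SS_tot = 1 - 0.0254 = 0.9746

0.9746


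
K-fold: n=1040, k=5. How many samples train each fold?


Fold size = 1040/5 = 208
Training per fold = 1040 - 208 = 832

832


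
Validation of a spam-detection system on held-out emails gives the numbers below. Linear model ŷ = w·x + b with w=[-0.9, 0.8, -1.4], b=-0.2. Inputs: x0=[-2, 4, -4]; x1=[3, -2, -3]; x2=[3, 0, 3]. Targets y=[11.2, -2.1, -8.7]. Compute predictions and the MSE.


ŷ0 = (-0.9)·(-2) + (0.8)·(4) + (-1.4)·(-4) - 0.2 = 10.4
ŷ1 = (-0.9)·(3) + (0.8)·(-2) + (-1.4)·(-3) - 0.2 = -0.3
ŷ2 = (-0.9)·(3) + (0.8)·(0) + (-1.4)·(3) - 0.2 = -7.1
errors² = [0.64, 3.24, 2.56]
MSE = 6.4400/3 = 2.1467

2.1467


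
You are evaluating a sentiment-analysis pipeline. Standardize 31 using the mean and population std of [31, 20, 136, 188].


μ = 93.75, σ = 70.7897
z = (31 - 93.75)/70.7897 = -0.8864

-0.8864


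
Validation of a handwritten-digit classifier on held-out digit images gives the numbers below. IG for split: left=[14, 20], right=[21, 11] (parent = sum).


Parent = [35, 31], H_parent = 0.9973
H_left = 0.9774 (n=34), H_right = 0.9284 (n=32)
H_children = (34/66)·0.9774 + (32/66)·0.9284 = 0.9536
IG = 0.9973 - 0.9536 = 0.0437

0.0437


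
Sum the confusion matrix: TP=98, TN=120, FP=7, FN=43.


Total = TP + TN + FP + FN
= 98 + 120 + 7 + 43
= 268
(Predicted positive: 105, predicted negative: 163)

268


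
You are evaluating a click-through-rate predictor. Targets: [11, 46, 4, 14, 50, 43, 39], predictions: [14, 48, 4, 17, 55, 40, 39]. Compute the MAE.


Absolute errors: |11-14|=3, |46-48|=2, |4-4|=0, |14-17|=3, |50-55|=5, |43-40|=3, |39-39|=0
Sum = 16
MAE = 16/7 = 16/7

16/7


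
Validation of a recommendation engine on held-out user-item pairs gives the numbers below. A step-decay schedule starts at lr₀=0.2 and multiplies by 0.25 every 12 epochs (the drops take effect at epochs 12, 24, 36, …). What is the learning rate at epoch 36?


n_drops = ⌊36/12⌋ = 3
lr = 0.2·0.25^3 = 0.2·0.015625 = 0.003125

0.003125


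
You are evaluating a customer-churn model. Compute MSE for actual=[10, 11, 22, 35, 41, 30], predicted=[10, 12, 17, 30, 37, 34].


Squared errors: (10-10)²=0, (11-12)²=1, (22-17)²=25, (35-30)²=25, (41-37)²=16, (30-34)²=16
Sum = 83
MSE = 83/6 = 83/6

83/6


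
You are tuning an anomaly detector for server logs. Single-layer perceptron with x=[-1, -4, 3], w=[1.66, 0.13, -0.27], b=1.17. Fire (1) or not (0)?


z = (-1)·(1.66) + (-4)·(0.13) + (3)·(-0.27) + 1.17
  = -1.82
step(z) = 0 (z<0)

0


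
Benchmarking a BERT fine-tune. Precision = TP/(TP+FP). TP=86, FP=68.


Precision = TP/(TP+FP)
= 86/(86+68)
= 86/154 = 55.84%

55.84%


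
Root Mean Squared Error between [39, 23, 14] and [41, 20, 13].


MSE = 14/3 = 4.6667
RMSE = √(14/3) = 2.1602

2.1602


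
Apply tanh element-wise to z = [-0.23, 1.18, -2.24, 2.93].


tanh(-0.23) = -0.226
tanh(1.18) = 0.8275
tanh(-2.24) = -0.9776
tanh(2.93) = 0.9943
result = [-0.226, 0.8275, -0.9776, 0.9943]

[-0.226, 0.8275, -0.9776, 0.9943]


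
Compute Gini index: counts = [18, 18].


Probabilities: [18/36, 18/36] ≈ [0.5, 0.5]
Σpᵢ² = (324 + 324)/36² = 648/1296
Gini = 1 - Σpᵢ² = 1 - 648/1296 = 0.5

0.5


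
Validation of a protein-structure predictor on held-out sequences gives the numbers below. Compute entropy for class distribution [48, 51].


Probabilities: [48/99, 51/99] ≈ [0.4848, 0.5152]
H = -((48/99)·log₂(48/99) + (51/99)·log₂(51/99))
  = 0.9993 bits

0.9993 bits


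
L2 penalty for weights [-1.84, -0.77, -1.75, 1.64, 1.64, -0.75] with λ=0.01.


‖w‖₂² = (-1.84)² + (-0.77)² + (-1.75)² + (1.64)² + (1.64)² + (-0.75)²
     = 3.3856 + 0.5929 + 3.0625 + 2.6896 + 2.6896 + 0.5625
     = 12.9827
λ·‖w‖₂² = 0.01·12.9827 = 0.129827

0.129827


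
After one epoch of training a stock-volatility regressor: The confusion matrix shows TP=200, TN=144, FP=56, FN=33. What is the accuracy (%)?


Accuracy = (TP+TN)/(TP+TN+FP+FN)
= (200+144)/(433)
= 344/433 = 79.45%

79.45%


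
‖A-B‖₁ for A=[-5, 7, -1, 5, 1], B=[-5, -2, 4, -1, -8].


d = |-5+ 5| + |7+ 2| + |-1-4| + |5+ 1| + |1+ 8|
  = 0 + 9 + 5 + 6 + 9
  = 29

29


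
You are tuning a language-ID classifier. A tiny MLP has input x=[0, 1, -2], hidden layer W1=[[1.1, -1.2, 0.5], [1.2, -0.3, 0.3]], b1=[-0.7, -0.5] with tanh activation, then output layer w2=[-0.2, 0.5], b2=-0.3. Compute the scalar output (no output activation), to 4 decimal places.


z1[0] = (1.1)·(0) + (-1.2)·(1) + (0.5)·(-2) - 0.7 = -2.9
z1[1] = (1.2)·(0) + (-0.3)·(1) + (0.3)·(-2) - 0.5 = -1.4
h = tanh(z1) = [-0.994, -0.8854]
output = (-0.2)·(-0.994) + (0.5)·(-0.8854) - 0.3 = -0.5439

-0.5439


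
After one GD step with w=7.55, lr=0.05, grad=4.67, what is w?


w_new = w - α·∇
= 7.55 - 0.05·4.67
= 7.55 - 0.2335
= 7.3165

7.3165


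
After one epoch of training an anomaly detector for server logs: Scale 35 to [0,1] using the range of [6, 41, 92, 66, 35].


min=6, max=92
(35-6)/(92-6) = 29/86 = 0.3372

0.3372


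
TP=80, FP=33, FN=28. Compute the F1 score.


Precision = 80/113 = 0.708
Recall = 80/108 = 0.7407
F1 = 2·P·R/(P+R) = 2·TP/(2·TP+FP+FN) = 160/(160+33+28) = 160/221 = 0.724

0.724


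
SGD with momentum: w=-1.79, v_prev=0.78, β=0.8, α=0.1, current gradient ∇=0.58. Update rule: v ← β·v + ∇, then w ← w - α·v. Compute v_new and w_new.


v_new = 0.8·0.78 + 0.58 = 0.624 + 0.58 = 1.204
w_new = -1.79 - 0.1·1.204 = -1.79 - 0.1204 = -1.9104

v_new=1.204, w_new=-1.9104


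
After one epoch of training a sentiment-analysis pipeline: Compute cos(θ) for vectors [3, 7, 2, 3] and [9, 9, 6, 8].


A·B = 3·9 + 7·9 + 2·6 + 3·8 = 126
‖A‖ = √71 = 8.4261, ‖B‖ = √262 = 16.1864
cos = 126/(√71·√262) = 126/√18602 = 0.9238

0.9238


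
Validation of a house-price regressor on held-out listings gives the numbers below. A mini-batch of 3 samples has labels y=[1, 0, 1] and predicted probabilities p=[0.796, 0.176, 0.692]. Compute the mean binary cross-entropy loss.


L[0] = -ln(0.796) = 0.2282
L[1] = -ln(1-0.176) = -ln(0.824) = 0.1936
L[2] = -ln(0.692) = 0.3682
mean = (0.2282 + 0.1936 + 0.3682)/3 = 0.2633

0.2633


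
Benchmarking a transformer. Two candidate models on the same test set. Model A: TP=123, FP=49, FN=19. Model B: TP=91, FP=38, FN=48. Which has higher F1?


Model A: P=123/172=0.7151, R=123/142=0.8662, F1=2PR/(P+R)=2TP/(2TP+FP+FN)=246/314=0.7834
Model B: P=91/129=0.7054, R=91/139=0.6547, F1=2PR/(P+R)=2TP/(2TP+FP+FN)=182/268=0.6791
0.7834 > 0.6791 → Model A

Model A


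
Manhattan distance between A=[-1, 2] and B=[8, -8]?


d = |-1-8| + |2+ 8|
  = 9 + 10
  = 19

19


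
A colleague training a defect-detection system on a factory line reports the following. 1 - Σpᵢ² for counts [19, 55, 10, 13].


Probabilities: [19/97, 55/97, 10/97, 13/97] ≈ [0.1959, 0.567, 0.1031, 0.134]
Σpᵢ² = (361 + 3025 + 100 + 169)/97² = 3655/9409
Gini = 1 - Σpᵢ² = 1 - 3655/9409 = 0.6115

0.6115


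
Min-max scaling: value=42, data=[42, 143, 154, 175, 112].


min=42, max=175
(42-42)/(175-42) = 0/133 = 0.0

0.0


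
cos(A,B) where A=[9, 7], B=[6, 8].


A·B = 9·6 + 7·8 = 110
‖A‖ = √130 = 11.4018, ‖B‖ = √100 = 10
cos = 110/(√130·√100) = 110/√13000 = 0.9648

0.9648


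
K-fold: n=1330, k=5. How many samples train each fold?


Fold size = 1330/5 = 266
Training per fold = 1330 - 266 = 1064

1064


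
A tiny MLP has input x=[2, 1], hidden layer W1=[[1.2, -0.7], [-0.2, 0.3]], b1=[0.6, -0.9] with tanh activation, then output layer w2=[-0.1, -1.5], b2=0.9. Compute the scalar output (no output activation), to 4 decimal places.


z1[0] = (1.2)·(2) + (-0.7)·(1) + 0.6 = 2.3
z1[1] = (-0.2)·(2) + (0.3)·(1) - 0.9 = -1.0
h = tanh(z1) = [0.9801, -0.7616]
output = (-0.1)·(0.9801) + (-1.5)·(-0.7616) + 0.9 = 1.9444

1.9444


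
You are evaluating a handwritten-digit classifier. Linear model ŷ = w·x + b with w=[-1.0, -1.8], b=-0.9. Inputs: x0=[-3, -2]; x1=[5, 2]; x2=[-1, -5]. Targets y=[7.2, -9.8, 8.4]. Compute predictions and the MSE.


ŷ0 = (-1.0)·(-3) + (-1.8)·(-2) - 0.9 = 5.7
ŷ1 = (-1.0)·(5) + (-1.8)·(2) - 0.9 = -9.5
ŷ2 = (-1.0)·(-1) + (-1.8)·(-5) - 0.9 = 9.1
errors² = [2.25, 0.09, 0.49]
MSE = 2.8300/3 = 0.9433

0.9433


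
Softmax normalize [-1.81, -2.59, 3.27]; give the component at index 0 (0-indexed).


Exponentials: e^-1.81=0.1637, e^-2.59=0.075, e^3.27=26.3113
Sum = 26.55
Softmax = [0.0062, 0.0028, 0.991]
p[0] = 0.1637/26.55 = 0.0062

0.0062


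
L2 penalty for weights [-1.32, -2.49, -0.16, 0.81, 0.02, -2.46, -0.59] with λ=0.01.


‖w‖₂² = (-1.32)² + (-2.49)² + (-0.16)² + (0.81)² + (0.02)² + (-2.46)² + (-0.59)²
     = 1.7424 + 6.2001 + 0.0256 + 0.6561 + 0.0004 + 6.0516 + 0.3481
     = 15.0243
λ·‖w‖₂² = 0.01·15.0243 = 0.150243

0.150243


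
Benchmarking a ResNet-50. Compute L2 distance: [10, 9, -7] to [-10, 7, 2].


d = √((10+ 10)² + (9-7)² + (-7-2)²)
  = √(400 + 4 + 81)
  = √485 = 22.0227

22.0227


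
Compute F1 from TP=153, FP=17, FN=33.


Precision = 153/170 = 0.9
Recall = 153/186 = 0.8226
F1 = 2·P·R/(P+R) = 2·TP/(2·TP+FP+FN) = 306/(306+17+33) = 306/356 = 0.8596

0.8596


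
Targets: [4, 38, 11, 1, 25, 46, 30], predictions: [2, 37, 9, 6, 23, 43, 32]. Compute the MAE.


Absolute errors: |4-2|=2, |38-37|=1, |11-9|=2, |1-6|=5, |25-23|=2, |46-43|=3, |30-32|=2
Sum = 17
MAE = 17/7 = 17/7

17/7


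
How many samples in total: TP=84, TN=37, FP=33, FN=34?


Total = TP + TN + FP + FN
= 84 + 37 + 33 + 34
= 188
(Predicted positive: 117, predicted negative: 71)

188


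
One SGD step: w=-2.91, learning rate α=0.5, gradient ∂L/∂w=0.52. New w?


w_new = w - α·∇
= -2.91 - 0.5·0.52
= -2.91 - 0.26
= -3.17

-3.17


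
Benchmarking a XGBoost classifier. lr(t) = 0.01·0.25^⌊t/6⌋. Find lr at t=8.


n_drops = ⌊8/6⌋ = 1
lr = 0.01·0.25^1 = 0.01·0.25 = 0.0025

0.0025


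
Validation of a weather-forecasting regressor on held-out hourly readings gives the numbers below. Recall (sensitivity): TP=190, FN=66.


Recall = TP/(TP+FN)
= 190/(190+66)
= 190/256 = 74.22%

74.22%


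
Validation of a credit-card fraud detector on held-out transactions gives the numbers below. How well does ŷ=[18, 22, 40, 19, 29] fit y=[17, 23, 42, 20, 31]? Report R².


ȳ = 26.6
SS_res = Σ(y-ŷ)² = 11
SS_tot = Σ(y-ȳ)² = 405.2
R² = 1 - SS_res/SS_tot = 1 - 0.0271 = 0.9729

0.9729


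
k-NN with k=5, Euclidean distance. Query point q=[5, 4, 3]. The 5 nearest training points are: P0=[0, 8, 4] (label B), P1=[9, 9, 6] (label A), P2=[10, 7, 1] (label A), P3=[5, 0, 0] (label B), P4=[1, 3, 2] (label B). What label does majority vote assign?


d(q,P0) = 6.4807  (label B)
d(q,P1) = 7.0711  (label A)
d(q,P2) = 6.1644  (label A)
d(q,P3) = 5.0  (label B)
d(q,P4) = 4.2426  (label B)
Votes: A=2, B=3
Majority → B

B


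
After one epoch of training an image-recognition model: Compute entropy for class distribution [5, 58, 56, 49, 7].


Probabilities: [5/175, 58/175, 56/175, 49/175, 7/175] ≈ [0.0286, 0.3314, 0.32, 0.28, 0.04]
H = -((5/175)·log₂(5/175) + (58/175)·log₂(58/175) + (56/175)·log₂(56/175) + (49/175)·log₂(49/175) + (7/175)·log₂(7/175))
  = 1.9006 bits

1.9006 bits


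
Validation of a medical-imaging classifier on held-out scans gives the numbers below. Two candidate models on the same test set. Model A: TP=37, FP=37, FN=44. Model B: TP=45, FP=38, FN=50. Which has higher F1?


Model A: P=37/74=0.5, R=37/81=0.4568, F1=2PR/(P+R)=2TP/(2TP+FP+FN)=74/155=0.4774
Model B: P=45/83=0.5422, R=45/95=0.4737, F1=2PR/(P+R)=2TP/(2TP+FP+FN)=90/178=0.5056
0.4774 < 0.5056 → Model B

Model B


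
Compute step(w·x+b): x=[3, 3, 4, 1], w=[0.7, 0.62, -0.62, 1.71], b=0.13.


z = (3)·(0.7) + (3)·(0.62) + (4)·(-0.62) + (1)·(1.71) + 0.13
  = 3.32
step(z) = 1 (z≥0)

1


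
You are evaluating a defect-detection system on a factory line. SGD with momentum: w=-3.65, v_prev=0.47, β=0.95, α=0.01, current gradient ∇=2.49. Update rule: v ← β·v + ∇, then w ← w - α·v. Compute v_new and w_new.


v_new = 0.95·0.47 + 2.49 = 0.4465 + 2.49 = 2.9365
w_new = -3.65 - 0.01·2.9365 = -3.65 - 0.029365 = -3.679365

v_new=2.9365, w_new=-3.679365


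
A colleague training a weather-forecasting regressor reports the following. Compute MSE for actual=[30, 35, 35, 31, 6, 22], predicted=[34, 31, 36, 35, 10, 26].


Squared errors: (30-34)²=16, (35-31)²=16, (35-36)²=1, (31-35)²=16, (6-10)²=16, (22-26)²=16
Sum = 81
MSE = 81/6 = 27/2

27/2


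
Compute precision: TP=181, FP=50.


Precision = TP/(TP+FP)
= 181/(181+50)
= 181/231 = 78.35%

78.35%


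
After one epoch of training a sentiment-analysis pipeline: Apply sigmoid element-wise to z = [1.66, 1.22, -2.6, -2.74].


σ(1.66) = 1/(1+e^-1.66) = 0.8402
σ(1.22) = 1/(1+e^-1.22) = 0.7721
σ(-2.6) = 1/(1+e^2.6) = 0.0691
σ(-2.74) = 1/(1+e^2.74) = 0.0607
result = [0.8402, 0.7721, 0.0691, 0.0607]

[0.8402, 0.7721, 0.0691, 0.0607]


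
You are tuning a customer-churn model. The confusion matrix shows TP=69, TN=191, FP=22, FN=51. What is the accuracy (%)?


Accuracy = (TP+TN)/(TP+TN+FP+FN)
= (69+191)/(333)
= 260/333 = 78.08%

78.08%


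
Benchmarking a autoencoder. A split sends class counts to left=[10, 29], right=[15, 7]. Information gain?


Parent = [25, 36], H_parent = 0.9764
H_left = 0.8213 (n=39), H_right = 0.9024 (n=22)
H_children = (39/61)·0.8213 + (22/61)·0.9024 = 0.8505
IG = 0.9764 - 0.8505 = 0.1259

0.1259


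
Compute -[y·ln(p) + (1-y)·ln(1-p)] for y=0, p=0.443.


BCE = -[y·ln(p) + (1-y)·ln(1-p)]
= -0 - 1·ln(1-0.443)
= -ln(0.557) = 0.5852

0.5852


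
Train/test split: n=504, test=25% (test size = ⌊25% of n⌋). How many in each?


Test = ⌊504·25/100⌋ = 126
Train = 504 - 126 = 378

Train: 378, Test: 126


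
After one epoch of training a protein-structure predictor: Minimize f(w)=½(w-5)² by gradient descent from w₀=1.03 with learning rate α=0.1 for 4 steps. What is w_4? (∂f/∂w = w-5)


step 1: grad = 1.03-5 = -3.97; w = 1.03 - 0.1·(-3.97) = 1.427
step 2: grad = 1.427-5 = -3.573; w = 1.427 - 0.1·(-3.573) = 1.7843
step 3: grad = 1.7843-5 = -3.2157; w = 1.7843 - 0.1·(-3.2157) = 2.10587
step 4: grad = 2.10587-5 = -2.89413; w = 2.10587 - 0.1·(-2.89413) = 2.395283

2.395283


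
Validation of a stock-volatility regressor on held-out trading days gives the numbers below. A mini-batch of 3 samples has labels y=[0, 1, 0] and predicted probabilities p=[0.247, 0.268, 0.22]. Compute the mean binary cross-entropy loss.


L[0] = -ln(1-0.247) = -ln(0.753) = 0.2837
L[1] = -ln(0.268) = 1.3168
L[2] = -ln(1-0.22) = -ln(0.78) = 0.2485
mean = (0.2837 + 1.3168 + 0.2485)/3 = 0.6163

0.6163


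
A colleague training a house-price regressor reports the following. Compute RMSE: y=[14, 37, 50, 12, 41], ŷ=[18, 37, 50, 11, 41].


MSE = 17/5 = 3.4
RMSE = √(17/5) = 1.8439

1.8439


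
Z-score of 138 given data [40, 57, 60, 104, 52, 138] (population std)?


μ = 75.1667, σ = 34.4307
z = (138 - 75.1667)/34.4307 = 1.8249

1.8249


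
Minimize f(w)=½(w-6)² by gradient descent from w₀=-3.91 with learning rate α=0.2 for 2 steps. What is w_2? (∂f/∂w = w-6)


step 1: grad = -3.91-6 = -9.91; w = -3.91 - 0.2·(-9.91) = -1.928
step 2: grad = -1.928-6 = -7.928; w = -1.928 - 0.2·(-7.928) = -0.3424

-0.3424


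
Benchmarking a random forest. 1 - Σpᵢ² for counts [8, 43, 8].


Probabilities: [8/59, 43/59, 8/59] ≈ [0.1356, 0.7288, 0.1356]
Σpᵢ² = (64 + 1849 + 64)/59² = 1977/3481
Gini = 1 - Σpᵢ² = 1 - 1977/3481 = 0.4321

0.4321


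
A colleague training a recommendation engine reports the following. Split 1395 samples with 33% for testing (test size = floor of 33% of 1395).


Test = ⌊1395·33/100⌋ = 460
Train = 1395 - 460 = 935

Train: 935, Test: 460


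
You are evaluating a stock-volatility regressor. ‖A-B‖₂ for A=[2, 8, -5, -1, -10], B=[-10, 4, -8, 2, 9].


d = √((2+ 10)² + (8-4)² + (-5+ 8)² + (-1-2)² + (-10-9)²)
  = √(144 + 16 + 9 + 9 + 361)
  = √539 = 23.2164

23.2164


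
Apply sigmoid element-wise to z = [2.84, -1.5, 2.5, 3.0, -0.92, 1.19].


σ(2.84) = 1/(1+e^-2.84) = 0.9448
σ(-1.5) = 1/(1+e^1.5) = 0.1824
σ(2.5) = 1/(1+e^-2.5) = 0.9241
σ(3.0) = 1/(1+e^-3.0) = 0.9526
σ(-0.92) = 1/(1+e^0.92) = 0.285
σ(1.19) = 1/(1+e^-1.19) = 0.7667
result = [0.9448, 0.1824, 0.9241, 0.9526, 0.285, 0.7667]

[0.9448, 0.1824, 0.9241, 0.9526, 0.285, 0.7667]
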